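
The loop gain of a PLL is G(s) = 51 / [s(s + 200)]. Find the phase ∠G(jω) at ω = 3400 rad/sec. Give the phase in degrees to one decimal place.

-176.6°

∠(j3400 + 200) = arctan(3400/200) = 86.63°
∠(j3400) = 90.00°
∠G(j3400) = − (86.63° + 90.00°) = -176.63°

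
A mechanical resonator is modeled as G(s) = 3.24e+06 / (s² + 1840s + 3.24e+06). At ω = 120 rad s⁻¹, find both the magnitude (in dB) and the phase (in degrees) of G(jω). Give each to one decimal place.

|G| = 0.0 dB, ∠G = -3.9°

|(j120)² + 1840(j120) + 3.24e+06| = |3.2256e+06 + j2.208e+05| = 3.233e+06
|G(j120)| = 3.24e+06 / 3.233e+06 = 1.0021
20 log₁₀(1.0021) = 0.02 dB
∠[(j120)² + 1840(j120) + 3.24e+06] = ∠[3.2256e+06 + j2.208e+05] = 3.92°
∠G(j120) = −3.92° = -3.92°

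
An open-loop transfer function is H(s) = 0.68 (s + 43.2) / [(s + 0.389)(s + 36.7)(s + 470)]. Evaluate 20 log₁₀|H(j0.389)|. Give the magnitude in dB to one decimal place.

|j0.389 + 43.2| = √(0.389² + 43.2²) = 43.2
|j0.389 + 0.389| = √(0.389² + 0.389²) = 0.5501
|j0.389 + 36.7| = √(0.389² + 36.7²) = 36.7
|j0.389 + 470| = √(0.389² + 470²) = 470
|H(j0.389)| = 0.68 × 43.2 / (0.5501 × 36.7 × 470) = 0.0030957
20 log₁₀(0.0030957) = -50.18 dB

-50.2 dB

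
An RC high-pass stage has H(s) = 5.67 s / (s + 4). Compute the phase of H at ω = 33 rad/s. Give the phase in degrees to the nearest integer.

∠(j33) = 90.00°
∠(j33 + 4) = arctan(33/4) = 83.09°
∠H(j33) = 90.00° − 83.09° = 6.91°

7°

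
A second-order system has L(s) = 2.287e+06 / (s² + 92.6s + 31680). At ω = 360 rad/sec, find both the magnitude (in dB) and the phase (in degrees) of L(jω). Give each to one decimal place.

|L| = 26.9 dB, ∠L = -161.2°

|(j360)² + 92.6(j360) + 31680| = |-97920 + j33336| = 1.034e+05
|L(j360)| = 2.287e+06 / 1.034e+05 = 22.11
20 log₁₀(22.11) = 26.89 dB
∠[(j360)² + 92.6(j360) + 31680] = ∠[-97920 + j33336] = 161.20°
∠L(j360) = −161.20° = -161.20°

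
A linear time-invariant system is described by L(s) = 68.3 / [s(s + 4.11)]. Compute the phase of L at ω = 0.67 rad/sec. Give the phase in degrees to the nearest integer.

∠(j0.67 + 4.11) = arctan(0.67/4.11) = 9.26°
∠(j0.67) = 90.00°
∠L(j0.67) = − (9.26° + 90.00°) = -99.26°

-99°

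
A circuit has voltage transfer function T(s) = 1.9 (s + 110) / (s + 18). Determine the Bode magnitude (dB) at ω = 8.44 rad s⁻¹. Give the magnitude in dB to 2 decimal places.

|j8.44 + 110| = √(8.44² + 110²) = 110.3
|j8.44 + 18| = √(8.44² + 18²) = 19.88
|T(j8.44)| = 1.9 × 110.3 / 19.88 = 10.544
20 log₁₀(10.544) = 20.460 dB

20.46 dB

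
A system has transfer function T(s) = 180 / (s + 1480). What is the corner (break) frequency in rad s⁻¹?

1480 rad s⁻¹

The single real pole at s = −1480 gives a corner at ω = 1480 rad s⁻¹.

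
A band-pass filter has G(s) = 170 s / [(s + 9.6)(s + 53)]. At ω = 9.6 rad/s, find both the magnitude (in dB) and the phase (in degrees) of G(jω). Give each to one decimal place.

|j9.6| = 9.6
|j9.6 + 9.6| = √(9.6² + 9.6²) = 13.58
|j9.6 + 53| = √(9.6² + 53²) = 53.86
|G(j9.6)| = 170 × 9.6 / (13.58 × 53.86) = 2.2318
20 log₁₀(2.2318) = 6.97 dB
∠(j9.6) = 90.00°
∠(j9.6 + 9.6) = arctan(9.6/9.6) = 45.00°
∠(j9.6 + 53) = arctan(9.6/53) = 10.27°
∠G(j9.6) = 90.00° − (45.00° + 10.27°) = 34.73°

|G| = 7.0 dB, ∠G = 34.7°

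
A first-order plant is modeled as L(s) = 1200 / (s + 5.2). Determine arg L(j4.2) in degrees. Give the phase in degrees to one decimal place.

-38.9 deg

∠(j4.2 + 5.2) = arctan(4.2/5.2) = 38.93°
∠L(j4.2) = −38.93° = -38.93°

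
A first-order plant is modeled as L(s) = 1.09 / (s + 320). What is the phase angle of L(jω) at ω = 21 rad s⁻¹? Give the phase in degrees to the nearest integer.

∠(j21 + 320) = arctan(21/320) = 3.75°
∠L(j21) = −3.75° = -3.75°

-4 deg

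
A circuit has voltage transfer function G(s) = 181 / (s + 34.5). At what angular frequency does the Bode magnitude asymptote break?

34.5 rad s⁻¹

The single real pole at s = −34.5 gives a corner at ω = 34.5 rad s⁻¹.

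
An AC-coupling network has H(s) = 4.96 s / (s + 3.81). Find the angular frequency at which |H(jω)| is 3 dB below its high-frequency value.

3.81 rad/sec

For a single-pole high-pass, the −3 dB point is at the pole: ω = 3.81 rad/sec.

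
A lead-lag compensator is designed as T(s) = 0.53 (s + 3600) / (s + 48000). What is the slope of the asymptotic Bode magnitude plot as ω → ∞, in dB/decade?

0 dB/decade

With 1 zero and 1 pole, the high-frequency asymptotic slope is 20 × (1 − 1) = 0 dB/decade.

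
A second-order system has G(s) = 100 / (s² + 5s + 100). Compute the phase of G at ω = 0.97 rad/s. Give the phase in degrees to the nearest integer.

∠[(j0.97)² + 5(j0.97) + 100] = ∠[99.059 + j4.85] = 2.80°
∠G(j0.97) = −2.80° = -2.80°

-3°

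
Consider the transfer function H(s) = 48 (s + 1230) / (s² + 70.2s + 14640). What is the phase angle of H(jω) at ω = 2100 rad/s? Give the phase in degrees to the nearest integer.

-118°

∠(j2100 + 1230) = arctan(2100/1230) = 59.64°
∠[(j2100)² + 70.2(j2100) + 14640] = ∠[-4.3954e+06 + j1.4742e+05] = 178.08°
∠H(j2100) = 59.64° − 178.08° = -118.44°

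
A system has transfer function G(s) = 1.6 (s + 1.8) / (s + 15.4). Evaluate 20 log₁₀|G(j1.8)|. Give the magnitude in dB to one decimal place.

-11.6 dB

|j1.8 + 1.8| = √(1.8² + 1.8²) = 2.546
|j1.8 + 15.4| = √(1.8² + 15.4²) = 15.5
|G(j1.8)| = 1.6 × 2.546 / 15.5 = 0.26269
20 log₁₀(0.26269) = -11.61 dB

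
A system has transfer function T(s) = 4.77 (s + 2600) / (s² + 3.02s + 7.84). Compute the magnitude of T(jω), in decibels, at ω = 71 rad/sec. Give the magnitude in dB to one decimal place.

|j71 + 2600| = √(71² + 2600²) = 2601
|(j71)² + 3.02(j71) + 7.84| = |-5033.2 + j214.42| = 5038
|T(j71)| = 4.77 × 2601 / 5038 = 2.4627
20 log₁₀(2.4627) = 7.83 dB

7.8 dB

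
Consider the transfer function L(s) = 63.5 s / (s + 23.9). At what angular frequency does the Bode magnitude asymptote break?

The single real pole at s = −23.9 gives a corner at ω = 23.9 rad s⁻¹.

23.9 rad s⁻¹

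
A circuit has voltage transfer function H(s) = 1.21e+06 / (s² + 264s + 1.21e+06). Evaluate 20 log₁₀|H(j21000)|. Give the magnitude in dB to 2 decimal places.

-51.21 dB

|(j21000)² + 264(j21000) + 1.21e+06| = |-4.3979e+08 + j5.544e+06| = 4.398e+08
|H(j21000)| = 1.21e+06 / 4.398e+08 = 0.0027511
20 log₁₀(0.0027511) = -51.210 dB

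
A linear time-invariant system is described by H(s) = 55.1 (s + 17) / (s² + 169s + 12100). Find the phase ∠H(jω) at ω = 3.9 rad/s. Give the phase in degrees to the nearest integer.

10°

∠(j3.9 + 17) = arctan(3.9/17) = 12.92°
∠[(j3.9)² + 169(j3.9) + 12100] = ∠[12085 + j659.1] = 3.12°
∠H(j3.9) = 12.92° − 3.12° = 9.80°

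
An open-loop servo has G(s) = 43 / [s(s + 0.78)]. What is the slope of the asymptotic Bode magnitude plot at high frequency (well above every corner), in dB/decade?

-40 dB/decade

With 0 zeros and 2 poles, the high-frequency asymptotic slope is 20 × (0 − 2) = -40 dB/decade.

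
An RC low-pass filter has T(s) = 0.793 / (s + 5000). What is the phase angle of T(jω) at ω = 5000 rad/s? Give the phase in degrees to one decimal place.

-45.0°

∠(j5000 + 5000) = arctan(5000/5000) = 45.00°
∠T(j5000) = −45.00° = -45.00°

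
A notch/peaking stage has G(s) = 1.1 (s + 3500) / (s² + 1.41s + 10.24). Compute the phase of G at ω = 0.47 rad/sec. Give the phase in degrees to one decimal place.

-3.8°

∠(j0.47 + 3500) = arctan(0.47/3500) = 0.01°
∠[(j0.47)² + 1.41(j0.47) + 10.24] = ∠[10.019 + j0.6627] = 3.78°
∠G(j0.47) = 0.01° − 3.78° = -3.78°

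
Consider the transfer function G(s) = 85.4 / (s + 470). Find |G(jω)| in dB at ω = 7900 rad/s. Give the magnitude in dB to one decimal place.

-39.3 dB

|j7900 + 470| = √(7900² + 470²) = 7914
|G(j7900)| = 85.4 / 7914 = 0.010791
20 log₁₀(0.010791) = -39.34 dB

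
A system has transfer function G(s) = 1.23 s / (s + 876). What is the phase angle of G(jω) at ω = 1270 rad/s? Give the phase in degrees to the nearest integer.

∠(j1270) = 90.00°
∠(j1270 + 876) = arctan(1270/876) = 55.40°
∠G(j1270) = 90.00° − 55.40° = 34.60°

35°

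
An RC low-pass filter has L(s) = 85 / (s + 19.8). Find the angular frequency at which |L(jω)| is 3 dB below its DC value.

For a single-pole low-pass, the −3 dB point is at the pole: ω = 19.8 rad/s.

19.8 rad/s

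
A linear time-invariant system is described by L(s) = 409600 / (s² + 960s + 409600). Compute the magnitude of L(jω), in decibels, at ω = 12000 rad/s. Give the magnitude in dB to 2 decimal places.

-50.92 dB

|(j12000)² + 960(j12000) + 409600| = |-1.4359e+08 + j1.152e+07| = 1.441e+08
|L(j12000)| = 409600 / 1.441e+08 = 0.0028434
20 log₁₀(0.0028434) = -50.923 dB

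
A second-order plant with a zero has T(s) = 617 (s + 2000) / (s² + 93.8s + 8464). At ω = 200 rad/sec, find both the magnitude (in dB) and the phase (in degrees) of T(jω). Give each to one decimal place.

|T| = 30.6 dB, ∠T = -143.5 deg

|j200 + 2000| = √(200² + 2000²) = 2010
|(j200)² + 93.8(j200) + 8464| = |-31536 + j18760| = 3.669e+04
|T(j200)| = 617 × 2010 / 3.669e+04 = 33.797
20 log₁₀(33.797) = 30.58 dB
∠(j200 + 2000) = arctan(200/2000) = 5.71°
∠[(j200)² + 93.8(j200) + 8464] = ∠[-31536 + j18760] = 149.25°
∠T(j200) = 5.71° − 149.25° = -143.54°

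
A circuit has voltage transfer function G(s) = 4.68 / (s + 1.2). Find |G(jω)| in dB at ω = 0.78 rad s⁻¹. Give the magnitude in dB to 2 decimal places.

10.29 dB

|j0.78 + 1.2| = √(0.78² + 1.2²) = 1.431
|G(j0.78)| = 4.68 / 1.431 = 3.2699
20 log₁₀(3.2699) = 10.291 dB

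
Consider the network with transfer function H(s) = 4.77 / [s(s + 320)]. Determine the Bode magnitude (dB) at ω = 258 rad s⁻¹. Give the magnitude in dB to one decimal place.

-86.9 dB

|j258 + 320| = √(258² + 320²) = 411.1
|j258| = 258
|H(j258)| = 4.77 / (411.1 × 258) = 4.4978e-05
20 log₁₀(4.4978e-05) = -86.94 dB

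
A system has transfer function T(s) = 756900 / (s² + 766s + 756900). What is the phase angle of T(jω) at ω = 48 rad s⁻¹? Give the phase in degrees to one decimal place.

-2.8°

∠[(j48)² + 766(j48) + 756900] = ∠[7.546e+05 + j36768] = 2.79°
∠T(j48) = −2.79° = -2.79°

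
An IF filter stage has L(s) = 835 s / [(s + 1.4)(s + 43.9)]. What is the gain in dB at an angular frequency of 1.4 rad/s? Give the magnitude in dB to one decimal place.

|j1.4| = 1.4
|j1.4 + 1.4| = √(1.4² + 1.4²) = 1.98
|j1.4 + 43.9| = √(1.4² + 43.9²) = 43.92
|L(j1.4)| = 835 × 1.4 / (1.98 × 43.92) = 13.443
20 log₁₀(13.443) = 22.57 dB

22.6 dB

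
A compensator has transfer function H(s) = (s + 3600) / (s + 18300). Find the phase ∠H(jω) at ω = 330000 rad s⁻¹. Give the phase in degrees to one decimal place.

∠(j330000 + 3600) = arctan(330000/3600) = 89.37°
∠(j330000 + 18300) = arctan(330000/18300) = 86.83°
∠H(j330000) = 89.37° − 86.83° = 2.55°

2.5°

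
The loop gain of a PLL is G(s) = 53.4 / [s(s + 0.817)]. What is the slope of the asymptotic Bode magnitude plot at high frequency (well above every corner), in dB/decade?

With 0 zeros and 2 poles, the high-frequency asymptotic slope is 20 × (0 − 2) = -40 dB/decade.

-40 dB/decade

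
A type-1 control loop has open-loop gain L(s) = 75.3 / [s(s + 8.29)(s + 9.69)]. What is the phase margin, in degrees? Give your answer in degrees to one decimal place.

Gain crossover: |L(jω)| = 1 at ω ≈ 0.927 rad/s.
∠L(j0.927) = −90° − arctan(0.927/8.29) − arctan(0.927/9.69) ≈ -101.85°
PM = 180° + (-101.85°) = 78.15°

78.2°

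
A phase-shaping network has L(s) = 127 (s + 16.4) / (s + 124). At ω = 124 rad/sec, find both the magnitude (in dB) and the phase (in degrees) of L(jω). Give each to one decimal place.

|L| = 39.1 dB, ∠L = 37.5°

|j124 + 16.4| = √(124² + 16.4²) = 125.1
|j124 + 124| = √(124² + 124²) = 175.4
|L(j124)| = 127 × 125.1 / 175.4 = 90.585
20 log₁₀(90.585) = 39.14 dB
∠(j124 + 16.4) = arctan(124/16.4) = 82.47°
∠(j124 + 124) = arctan(124/124) = 45.00°
∠L(j124) = 82.47° − 45.00° = 37.47°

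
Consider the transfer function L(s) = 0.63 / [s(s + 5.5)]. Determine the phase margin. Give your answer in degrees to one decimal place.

88.8°

Gain crossover: |L(jω)| = 1 at ω ≈ 0.115 rad s⁻¹.
∠L(j0.115) = −90° − arctan(0.115/5.5) ≈ -91.19°
PM = 180° + (-91.19°) = 88.81°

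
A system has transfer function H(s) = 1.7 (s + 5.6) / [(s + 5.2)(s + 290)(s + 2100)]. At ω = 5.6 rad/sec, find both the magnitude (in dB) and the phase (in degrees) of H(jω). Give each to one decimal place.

|H| = -110.8 dB, ∠H = -3.4 deg

|j5.6 + 5.6| = √(5.6² + 5.6²) = 7.92
|j5.6 + 5.2| = √(5.6² + 5.2²) = 7.642
|j5.6 + 290| = √(5.6² + 290²) = 290.1
|j5.6 + 2100| = √(5.6² + 2100²) = 2100
|H(j5.6)| = 1.7 × 7.92 / (7.642 × 290.1 × 2100) = 2.8923e-06
20 log₁₀(2.8923e-06) = -110.78 dB
∠(j5.6 + 5.6) = arctan(5.6/5.6) = 45.00°
∠(j5.6 + 5.2) = arctan(5.6/5.2) = 47.12°
∠(j5.6 + 290) = arctan(5.6/290) = 1.11°
∠(j5.6 + 2100) = arctan(5.6/2100) = 0.15°
∠H(j5.6) = 45.00° − (47.12° + 1.11° + 0.15°) = -3.38°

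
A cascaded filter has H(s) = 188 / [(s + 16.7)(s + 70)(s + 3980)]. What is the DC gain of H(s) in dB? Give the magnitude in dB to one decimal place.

-87.9 dB

H(0) = 188 / (16.7 × 70 × 3980) = 4.0407e-05
20 log₁₀(4.0407e-05) = -87.87 dB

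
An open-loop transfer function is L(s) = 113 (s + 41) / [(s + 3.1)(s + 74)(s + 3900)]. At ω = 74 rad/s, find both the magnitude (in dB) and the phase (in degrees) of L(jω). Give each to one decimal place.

|j74 + 41| = √(74² + 41²) = 84.6
|j74 + 3.1| = √(74² + 3.1²) = 74.06
|j74 + 74| = √(74² + 74²) = 104.7
|j74 + 3900| = √(74² + 3900²) = 3901
|L(j74)| = 113 × 84.6 / (74.06 × 104.7 × 3901) = 0.00031619
20 log₁₀(0.00031619) = -70.00 dB
∠(j74 + 41) = arctan(74/41) = 61.01°
∠(j74 + 3.1) = arctan(74/3.1) = 87.60°
∠(j74 + 74) = arctan(74/74) = 45.00°
∠(j74 + 3900) = arctan(74/3900) = 1.09°
∠L(j74) = 61.01° − (87.60° + 45.00° + 1.09°) = -72.68°

|L| = -70.0 dB, ∠L = -72.7°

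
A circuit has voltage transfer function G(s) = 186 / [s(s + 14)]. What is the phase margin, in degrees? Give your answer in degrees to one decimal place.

52.9°

Gain crossover: |G(jω)| = 1 at ω ≈ 10.6 rad/s.
∠G(j10.6) = −90° − arctan(10.6/14) ≈ -127.12°
PM = 180° + (-127.12°) = 52.88°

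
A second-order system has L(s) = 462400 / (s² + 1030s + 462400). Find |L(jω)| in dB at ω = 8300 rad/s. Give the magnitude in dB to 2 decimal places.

-43.47 dB

|(j8300)² + 1030(j8300) + 462400| = |-6.8428e+07 + j8.549e+06| = 6.896e+07
|L(j8300)| = 462400 / 6.896e+07 = 0.0067054
20 log₁₀(0.0067054) = -43.472 dB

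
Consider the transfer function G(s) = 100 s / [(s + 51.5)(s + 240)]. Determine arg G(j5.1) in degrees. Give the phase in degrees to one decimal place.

∠(j5.1) = 90.00°
∠(j5.1 + 51.5) = arctan(5.1/51.5) = 5.66°
∠(j5.1 + 240) = arctan(5.1/240) = 1.22°
∠G(j5.1) = 90.00° − (5.66° + 1.22°) = 83.13°

83.1°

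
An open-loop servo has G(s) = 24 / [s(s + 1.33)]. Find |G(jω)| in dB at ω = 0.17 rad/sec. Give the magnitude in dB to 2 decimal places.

40.45 dB

|j0.17 + 1.33| = √(0.17² + 1.33²) = 1.341
|j0.17| = 0.17
|G(j0.17)| = 24 / (1.341 × 0.17) = 105.29
20 log₁₀(105.29) = 40.448 dB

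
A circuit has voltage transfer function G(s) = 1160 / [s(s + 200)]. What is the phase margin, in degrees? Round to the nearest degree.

Gain crossover: |G(jω)| = 1 at ω ≈ 5.8 rad s⁻¹.
∠G(j5.8) = −90° − arctan(5.8/200) ≈ -91.66°
PM = 180° + (-91.66°) = 88.34°

88 deg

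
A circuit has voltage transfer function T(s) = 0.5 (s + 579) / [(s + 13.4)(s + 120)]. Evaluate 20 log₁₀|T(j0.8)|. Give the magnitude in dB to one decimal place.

|j0.8 + 579| = √(0.8² + 579²) = 579
|j0.8 + 13.4| = √(0.8² + 13.4²) = 13.42
|j0.8 + 120| = √(0.8² + 120²) = 120
|T(j0.8)| = 0.5 × 579 / (13.42 × 120) = 0.17971
20 log₁₀(0.17971) = -14.91 dB

-14.9 dB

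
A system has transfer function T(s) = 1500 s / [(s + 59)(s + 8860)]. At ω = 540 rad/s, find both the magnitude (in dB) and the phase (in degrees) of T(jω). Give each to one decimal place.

|j540| = 540
|j540 + 59| = √(540² + 59²) = 543.2
|j540 + 8860| = √(540² + 8860²) = 8876
|T(j540)| = 1500 × 540 / (543.2 × 8876) = 0.16799
20 log₁₀(0.16799) = -15.49 dB
∠(j540) = 90.00°
∠(j540 + 59) = arctan(540/59) = 83.76°
∠(j540 + 8860) = arctan(540/8860) = 3.49°
∠T(j540) = 90.00° − (83.76° + 3.49°) = 2.75°

|T| = -15.5 dB, ∠T = 2.7°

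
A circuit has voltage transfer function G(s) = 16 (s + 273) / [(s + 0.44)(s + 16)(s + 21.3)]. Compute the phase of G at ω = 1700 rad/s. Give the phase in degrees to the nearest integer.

-188°

∠(j1700 + 273) = arctan(1700/273) = 80.88°
∠(j1700 + 0.44) = arctan(1700/0.44) = 89.99°
∠(j1700 + 16) = arctan(1700/16) = 89.46°
∠(j1700 + 21.3) = arctan(1700/21.3) = 89.28°
∠G(j1700) = 80.88° − (89.99° + 89.46° + 89.28°) = -187.85°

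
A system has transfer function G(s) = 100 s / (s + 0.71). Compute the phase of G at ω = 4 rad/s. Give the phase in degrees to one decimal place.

∠(j4) = 90.00°
∠(j4 + 0.71) = arctan(4/0.71) = 79.93°
∠G(j4) = 90.00° − 79.93° = 10.07°

10.1 deg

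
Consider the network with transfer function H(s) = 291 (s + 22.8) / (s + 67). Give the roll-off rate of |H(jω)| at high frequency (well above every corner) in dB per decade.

With 1 zero and 1 pole, the high-frequency asymptotic slope is 20 × (1 − 1) = 0 dB/decade.

0 dB/decade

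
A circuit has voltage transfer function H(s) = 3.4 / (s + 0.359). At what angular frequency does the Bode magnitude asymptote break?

The single real pole at s = −0.359 gives a corner at ω = 0.359 rad s⁻¹.

0.359 rad s⁻¹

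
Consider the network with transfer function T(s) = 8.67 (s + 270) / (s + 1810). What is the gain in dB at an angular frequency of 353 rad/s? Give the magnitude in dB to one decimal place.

6.4 dB

|j353 + 270| = √(353² + 270²) = 444.4
|j353 + 1810| = √(353² + 1810²) = 1844
|T(j353)| = 8.67 × 444.4 / 1844 = 2.0894
20 log₁₀(2.0894) = 6.40 dB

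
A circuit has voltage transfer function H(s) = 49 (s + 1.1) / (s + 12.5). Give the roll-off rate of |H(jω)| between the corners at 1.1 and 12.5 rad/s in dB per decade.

In this band the factors already past their corner are: zero at 1.1; net slope = 20 dB/decade.

20 dB/decade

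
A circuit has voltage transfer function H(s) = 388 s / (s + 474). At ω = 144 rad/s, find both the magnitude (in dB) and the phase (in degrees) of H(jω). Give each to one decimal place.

|j144| = 144
|j144 + 474| = √(144² + 474²) = 495.4
|H(j144)| = 388 × 144 / 495.4 = 112.78
20 log₁₀(112.78) = 41.04 dB
∠(j144) = 90.00°
∠(j144 + 474) = arctan(144/474) = 16.90°
∠H(j144) = 90.00° − 16.90° = 73.10°

|H| = 41.0 dB, ∠H = 73.1°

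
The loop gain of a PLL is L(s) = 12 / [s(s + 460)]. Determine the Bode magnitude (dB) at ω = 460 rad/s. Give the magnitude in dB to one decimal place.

|j460 + 460| = √(460² + 460²) = 650.5
|j460| = 460
|L(j460)| = 12 / (650.5 × 460) = 4.0101e-05
20 log₁₀(4.0101e-05) = -87.94 dB

-87.9 dB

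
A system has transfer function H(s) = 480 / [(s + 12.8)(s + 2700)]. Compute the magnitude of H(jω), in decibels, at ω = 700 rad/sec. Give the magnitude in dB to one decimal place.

|j700 + 12.8| = √(700² + 12.8²) = 700.1
|j700 + 2700| = √(700² + 2700²) = 2789
|H(j700)| = 480 / (700.1 × 2789) = 0.0002458
20 log₁₀(0.0002458) = -72.19 dB

-72.2 dB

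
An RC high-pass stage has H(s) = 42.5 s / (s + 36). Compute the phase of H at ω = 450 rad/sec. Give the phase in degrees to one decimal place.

4.6°

∠(j450) = 90.00°
∠(j450 + 36) = arctan(450/36) = 85.43°
∠H(j450) = 90.00° − 85.43° = 4.57°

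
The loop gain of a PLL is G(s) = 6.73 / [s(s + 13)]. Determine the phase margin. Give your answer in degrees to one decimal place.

87.7°

Gain crossover: |G(jω)| = 1 at ω ≈ 0.517 rad s⁻¹.
∠G(j0.517) = −90° − arctan(0.517/13) ≈ -92.28°
PM = 180° + (-92.28°) = 87.72°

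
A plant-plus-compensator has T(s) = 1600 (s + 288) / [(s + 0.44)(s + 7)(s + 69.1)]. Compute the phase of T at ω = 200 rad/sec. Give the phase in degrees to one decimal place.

-214.0°

∠(j200 + 288) = arctan(200/288) = 34.78°
∠(j200 + 0.44) = arctan(200/0.44) = 89.87°
∠(j200 + 7) = arctan(200/7) = 88.00°
∠(j200 + 69.1) = arctan(200/69.1) = 70.94°
∠T(j200) = 34.78° − (89.87° + 88.00° + 70.94°) = -214.03°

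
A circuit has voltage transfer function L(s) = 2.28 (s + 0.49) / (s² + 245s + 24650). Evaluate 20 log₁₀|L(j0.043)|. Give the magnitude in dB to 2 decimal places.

|j0.043 + 0.49| = √(0.043² + 0.49²) = 0.4919
|(j0.043)² + 245(j0.043) + 24650| = |24650 + j10.535| = 2.465e+04
|L(j0.043)| = 2.28 × 0.4919 / 2.465e+04 = 4.5497e-05
20 log₁₀(4.5497e-05) = -86.840 dB

-86.84 dB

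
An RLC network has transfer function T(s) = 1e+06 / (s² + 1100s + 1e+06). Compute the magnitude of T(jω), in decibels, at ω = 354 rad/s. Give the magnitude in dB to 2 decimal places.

0.38 dB

|(j354)² + 1100(j354) + 1e+06| = |8.7468e+05 + j3.894e+05| = 9.574e+05
|T(j354)| = 1e+06 / 9.574e+05 = 1.0444
20 log₁₀(1.0444) = 0.378 dB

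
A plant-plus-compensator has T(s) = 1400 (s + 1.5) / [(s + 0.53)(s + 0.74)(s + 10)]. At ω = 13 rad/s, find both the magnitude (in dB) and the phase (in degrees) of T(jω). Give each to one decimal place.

|j13 + 1.5| = √(13² + 1.5²) = 13.09
|j13 + 0.53| = √(13² + 0.53²) = 13.01
|j13 + 0.74| = √(13² + 0.74²) = 13.02
|j13 + 10| = √(13² + 10²) = 16.4
|T(j13)| = 1400 × 13.09 / (13.01 × 13.02 × 16.4) = 6.5935
20 log₁₀(6.5935) = 16.38 dB
∠(j13 + 1.5) = arctan(13/1.5) = 83.42°
∠(j13 + 0.53) = arctan(13/0.53) = 87.67°
∠(j13 + 0.74) = arctan(13/0.74) = 86.74°
∠(j13 + 10) = arctan(13/10) = 52.43°
∠T(j13) = 83.42° − (87.67° + 86.74° + 52.43°) = -143.42°

|T| = 16.4 dB, ∠T = -143.4°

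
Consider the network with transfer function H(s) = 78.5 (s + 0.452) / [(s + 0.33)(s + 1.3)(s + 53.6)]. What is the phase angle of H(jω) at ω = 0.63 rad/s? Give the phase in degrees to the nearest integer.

∠(j0.63 + 0.452) = arctan(0.63/0.452) = 54.34°
∠(j0.63 + 0.33) = arctan(0.63/0.33) = 62.35°
∠(j0.63 + 1.3) = arctan(0.63/1.3) = 25.86°
∠(j0.63 + 53.6) = arctan(0.63/53.6) = 0.67°
∠H(j0.63) = 54.34° − (62.35° + 25.86° + 0.67°) = -34.54°

-35°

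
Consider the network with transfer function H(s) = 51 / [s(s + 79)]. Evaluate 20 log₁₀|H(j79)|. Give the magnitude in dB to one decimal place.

|j79 + 79| = √(79² + 79²) = 111.7
|j79| = 79
|H(j79)| = 51 / (111.7 × 79) = 0.0057783
20 log₁₀(0.0057783) = -44.76 dB

-44.8 dB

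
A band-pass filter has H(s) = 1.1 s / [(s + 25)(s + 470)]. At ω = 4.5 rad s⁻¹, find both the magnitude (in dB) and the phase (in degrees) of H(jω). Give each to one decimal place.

|H| = -67.6 dB, ∠H = 79.2°

|j4.5| = 4.5
|j4.5 + 25| = √(4.5² + 25²) = 25.4
|j4.5 + 470| = √(4.5² + 470²) = 470
|H(j4.5)| = 1.1 × 4.5 / (25.4 × 470) = 0.00041459
20 log₁₀(0.00041459) = -67.65 dB
∠(j4.5) = 90.00°
∠(j4.5 + 25) = arctan(4.5/25) = 10.20°
∠(j4.5 + 470) = arctan(4.5/470) = 0.55°
∠H(j4.5) = 90.00° − (10.20° + 0.55°) = 79.25°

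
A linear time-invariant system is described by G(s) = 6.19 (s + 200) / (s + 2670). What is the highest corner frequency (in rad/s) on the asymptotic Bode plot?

Break frequencies occur at each pole and zero magnitude: 200 rad/s, 2670 rad/s.
The highest is 2670 rad/s.

2670 rad/s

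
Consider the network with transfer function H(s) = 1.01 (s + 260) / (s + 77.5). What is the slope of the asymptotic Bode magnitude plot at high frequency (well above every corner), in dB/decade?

0 dB/decade

With 1 zero and 1 pole, the high-frequency asymptotic slope is 20 × (1 − 1) = 0 dB/decade.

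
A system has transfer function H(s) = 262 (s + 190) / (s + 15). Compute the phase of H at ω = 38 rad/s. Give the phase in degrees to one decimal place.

-57.1°

∠(j38 + 190) = arctan(38/190) = 11.31°
∠(j38 + 15) = arctan(38/15) = 68.46°
∠H(j38) = 11.31° − 68.46° = -57.15°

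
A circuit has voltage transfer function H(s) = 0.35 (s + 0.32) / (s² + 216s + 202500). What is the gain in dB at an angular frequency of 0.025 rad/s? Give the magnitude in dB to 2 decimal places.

|j0.025 + 0.32| = √(0.025² + 0.32²) = 0.321
|(j0.025)² + 216(j0.025) + 202500| = |2.025e+05 + j5.4| = 2.025e+05
|H(j0.025)| = 0.35 × 0.321 / 2.025e+05 = 5.5477e-07
20 log₁₀(5.5477e-07) = -125.118 dB

-125.12 dB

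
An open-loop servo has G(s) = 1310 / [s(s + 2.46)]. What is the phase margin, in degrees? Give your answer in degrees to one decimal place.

Gain crossover: |G(jω)| = 1 at ω ≈ 36.2 rad/sec.
∠G(j36.2) = −90° − arctan(36.2/2.46) ≈ -176.11°
PM = 180° + (-176.11°) = 3.89°

3.9 deg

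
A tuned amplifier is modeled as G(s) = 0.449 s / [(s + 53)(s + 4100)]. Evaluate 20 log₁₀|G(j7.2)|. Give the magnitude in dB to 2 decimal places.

-96.63 dB

|j7.2| = 7.2
|j7.2 + 53| = √(7.2² + 53²) = 53.49
|j7.2 + 4100| = √(7.2² + 4100²) = 4100
|G(j7.2)| = 0.449 × 7.2 / (53.49 × 4100) = 1.4742e-05
20 log₁₀(1.4742e-05) = -96.629 dB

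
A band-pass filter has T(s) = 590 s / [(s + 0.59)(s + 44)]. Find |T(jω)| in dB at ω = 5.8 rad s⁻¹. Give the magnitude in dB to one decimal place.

22.4 dB

|j5.8| = 5.8
|j5.8 + 0.59| = √(5.8² + 0.59²) = 5.83
|j5.8 + 44| = √(5.8² + 44²) = 44.38
|T(j5.8)| = 590 × 5.8 / (5.83 × 44.38) = 13.226
20 log₁₀(13.226) = 22.43 dB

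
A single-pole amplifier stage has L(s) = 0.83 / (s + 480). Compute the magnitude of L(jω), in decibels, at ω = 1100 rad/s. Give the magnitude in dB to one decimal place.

-63.2 dB

|j1100 + 480| = √(1100² + 480²) = 1200
|L(j1100)| = 0.83 / 1200 = 0.00069157
20 log₁₀(0.00069157) = -63.20 dB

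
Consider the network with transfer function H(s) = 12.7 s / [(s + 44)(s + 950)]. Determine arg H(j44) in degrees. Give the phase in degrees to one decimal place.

∠(j44) = 90.00°
∠(j44 + 44) = arctan(44/44) = 45.00°
∠(j44 + 950) = arctan(44/950) = 2.65°
∠H(j44) = 90.00° − (45.00° + 2.65°) = 42.35°

42.3 deg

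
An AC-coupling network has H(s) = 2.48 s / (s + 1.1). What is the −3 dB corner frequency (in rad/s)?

1.1 rad/s

For a single-pole high-pass, the −3 dB point is at the pole: ω = 1.1 rad/s.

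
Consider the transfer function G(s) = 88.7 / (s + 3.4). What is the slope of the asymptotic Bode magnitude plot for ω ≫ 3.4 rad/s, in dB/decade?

With 0 zeros and 1 pole, the high-frequency asymptotic slope is 20 × (0 − 1) = -20 dB/decade.

-20 dB/decade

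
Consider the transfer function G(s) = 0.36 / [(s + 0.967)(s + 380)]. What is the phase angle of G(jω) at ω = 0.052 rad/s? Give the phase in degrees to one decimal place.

∠(j0.052 + 0.967) = arctan(0.052/0.967) = 3.08°
∠(j0.052 + 380) = arctan(0.052/380) = 0.01°
∠G(j0.052) = − (3.08° + 0.01°) = -3.09°

-3.1°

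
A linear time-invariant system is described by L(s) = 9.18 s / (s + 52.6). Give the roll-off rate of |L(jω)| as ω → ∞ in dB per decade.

0 dB/decade

With 1 zero and 1 pole, the high-frequency asymptotic slope is 20 × (1 − 1) = 0 dB/decade.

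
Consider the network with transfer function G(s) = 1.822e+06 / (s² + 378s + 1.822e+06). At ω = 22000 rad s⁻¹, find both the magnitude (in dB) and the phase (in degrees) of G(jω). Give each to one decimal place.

|G| = -48.5 dB, ∠G = -179.0 deg

|(j22000)² + 378(j22000) + 1.822e+06| = |-4.8218e+08 + j8.316e+06| = 4.822e+08
|G(j22000)| = 1.822e+06 / 4.822e+08 = 0.0037781
20 log₁₀(0.0037781) = -48.45 dB
∠[(j22000)² + 378(j22000) + 1.822e+06] = ∠[-4.8218e+08 + j8.316e+06] = 179.01°
∠G(j22000) = −179.01° = -179.01°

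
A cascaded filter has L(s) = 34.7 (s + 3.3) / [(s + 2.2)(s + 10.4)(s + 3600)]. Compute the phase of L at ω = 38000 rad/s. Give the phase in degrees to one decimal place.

∠(j38000 + 3.3) = arctan(38000/3.3) = 90.00°
∠(j38000 + 2.2) = arctan(38000/2.2) = 90.00°
∠(j38000 + 10.4) = arctan(38000/10.4) = 89.98°
∠(j38000 + 3600) = arctan(38000/3600) = 84.59°
∠L(j38000) = 90.00° − (90.00° + 89.98° + 84.59°) = -174.57°

-174.6°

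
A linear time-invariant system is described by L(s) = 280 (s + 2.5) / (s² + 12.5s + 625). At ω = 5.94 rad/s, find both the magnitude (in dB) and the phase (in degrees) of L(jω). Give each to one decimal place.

|L| = 9.6 dB, ∠L = 60.0°

|j5.94 + 2.5| = √(5.94² + 2.5²) = 6.445
|(j5.94)² + 12.5(j5.94) + 625| = |589.72 + j74.25| = 594.4
|L(j5.94)| = 280 × 6.445 / 594.4 = 3.036
20 log₁₀(3.036) = 9.65 dB
∠(j5.94 + 2.5) = arctan(5.94/2.5) = 67.17°
∠[(j5.94)² + 12.5(j5.94) + 625] = ∠[589.72 + j74.25] = 7.18°
∠L(j5.94) = 67.17° − 7.18° = 60.00°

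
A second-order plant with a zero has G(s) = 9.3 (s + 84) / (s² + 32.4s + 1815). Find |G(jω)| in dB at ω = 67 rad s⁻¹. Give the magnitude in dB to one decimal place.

-10.7 dB

|j67 + 84| = √(67² + 84²) = 107.4
|(j67)² + 32.4(j67) + 1815| = |-2674 + j2170.8| = 3444
|G(j67)| = 9.3 × 107.4 / 3444 = 0.29013
20 log₁₀(0.29013) = -10.75 dB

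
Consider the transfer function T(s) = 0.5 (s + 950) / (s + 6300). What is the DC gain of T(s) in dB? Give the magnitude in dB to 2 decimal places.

T(0) = 0.5 × 950 / 6300 = 0.075397
20 log₁₀(0.075397) = -22.453 dB

-22.45 dB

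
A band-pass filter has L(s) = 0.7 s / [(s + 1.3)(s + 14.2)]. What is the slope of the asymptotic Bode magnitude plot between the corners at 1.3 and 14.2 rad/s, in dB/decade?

0 dB/decade

In this band the factors already past their corner are: 1 differentiator zero, pole at 1.3; net slope = 0 dB/decade.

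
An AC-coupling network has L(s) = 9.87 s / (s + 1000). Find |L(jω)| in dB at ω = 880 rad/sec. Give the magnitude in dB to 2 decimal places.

16.29 dB

|j880| = 880
|j880 + 1000| = √(880² + 1000²) = 1332
|L(j880)| = 9.87 × 880 / 1332 = 6.5204
20 log₁₀(6.5204) = 16.285 dB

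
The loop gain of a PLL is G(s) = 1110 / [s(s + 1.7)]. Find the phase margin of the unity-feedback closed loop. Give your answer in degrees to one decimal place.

2.9°

Gain crossover: |G(jω)| = 1 at ω ≈ 33.3 rad/s.
∠G(j33.3) = −90° − arctan(33.3/1.7) ≈ -177.08°
PM = 180° + (-177.08°) = 2.92°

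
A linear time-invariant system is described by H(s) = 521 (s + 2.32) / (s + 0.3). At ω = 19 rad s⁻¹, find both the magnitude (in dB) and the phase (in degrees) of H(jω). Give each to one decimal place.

|j19 + 2.32| = √(19² + 2.32²) = 19.14
|j19 + 0.3| = √(19² + 0.3²) = 19
|H(j19)| = 521 × 19.14 / 19 = 524.8
20 log₁₀(524.8) = 54.40 dB
∠(j19 + 2.32) = arctan(19/2.32) = 83.04°
∠(j19 + 0.3) = arctan(19/0.3) = 89.10°
∠H(j19) = 83.04° − 89.10° = -6.06°

|H| = 54.4 dB, ∠H = -6.1°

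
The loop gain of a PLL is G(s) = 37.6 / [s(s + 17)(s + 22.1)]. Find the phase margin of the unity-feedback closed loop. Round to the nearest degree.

89 deg

Gain crossover: |G(jω)| = 1 at ω ≈ 0.1 rad s⁻¹.
∠G(j0.1) = −90° − arctan(0.1/17) − arctan(0.1/22.1) ≈ -90.60°
PM = 180° + (-90.60°) = 89.40°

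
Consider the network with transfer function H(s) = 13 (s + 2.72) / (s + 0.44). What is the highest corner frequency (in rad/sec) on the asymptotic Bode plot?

Break frequencies occur at each pole and zero magnitude: 0.44 rad/sec, 2.72 rad/sec.
The highest is 2.72 rad/sec.

2.72 rad/sec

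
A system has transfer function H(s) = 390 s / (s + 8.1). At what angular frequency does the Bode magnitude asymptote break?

The single real pole at s = −8.1 gives a corner at ω = 8.1 rad/sec.

8.1 rad/sec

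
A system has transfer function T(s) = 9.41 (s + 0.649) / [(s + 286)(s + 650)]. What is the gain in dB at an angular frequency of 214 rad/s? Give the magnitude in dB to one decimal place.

-41.7 dB

|j214 + 0.649| = √(214² + 0.649²) = 214
|j214 + 286| = √(214² + 286²) = 357.2
|j214 + 650| = √(214² + 650²) = 684.3
|T(j214)| = 9.41 × 214 / (357.2 × 684.3) = 0.0082382
20 log₁₀(0.0082382) = -41.68 dB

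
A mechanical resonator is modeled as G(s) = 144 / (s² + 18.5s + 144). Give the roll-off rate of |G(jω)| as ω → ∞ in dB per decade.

-40 dB/decade

With 0 zeros and 2 poles, the high-frequency asymptotic slope is 20 × (0 − 2) = -40 dB/decade.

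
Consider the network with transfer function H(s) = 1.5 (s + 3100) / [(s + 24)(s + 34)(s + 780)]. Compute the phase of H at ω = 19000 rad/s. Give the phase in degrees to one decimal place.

∠(j19000 + 3100) = arctan(19000/3100) = 80.73°
∠(j19000 + 24) = arctan(19000/24) = 89.93°
∠(j19000 + 34) = arctan(19000/34) = 89.90°
∠(j19000 + 780) = arctan(19000/780) = 87.65°
∠H(j19000) = 80.73° − (89.93° + 89.90° + 87.65°) = -186.74°

-186.7°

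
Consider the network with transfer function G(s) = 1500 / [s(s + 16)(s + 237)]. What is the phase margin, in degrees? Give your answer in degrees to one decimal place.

88.5°

Gain crossover: |G(jω)| = 1 at ω ≈ 0.395 rad s⁻¹.
∠G(j0.395) = −90° − arctan(0.395/16) − arctan(0.395/237) ≈ -91.51°
PM = 180° + (-91.51°) = 88.49°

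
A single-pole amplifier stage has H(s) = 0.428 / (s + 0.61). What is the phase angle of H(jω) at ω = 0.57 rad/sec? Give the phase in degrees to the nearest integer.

-43°

∠(j0.57 + 0.61) = arctan(0.57/0.61) = 43.06°
∠H(j0.57) = −43.06° = -43.06°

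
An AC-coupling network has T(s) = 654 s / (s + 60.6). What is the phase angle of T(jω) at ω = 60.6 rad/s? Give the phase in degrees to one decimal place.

∠(j60.6) = 90.00°
∠(j60.6 + 60.6) = arctan(60.6/60.6) = 45.00°
∠T(j60.6) = 90.00° − 45.00° = 45.00°

45.0°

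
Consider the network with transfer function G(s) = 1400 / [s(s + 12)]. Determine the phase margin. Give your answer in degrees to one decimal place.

18.2°

Gain crossover: |G(jω)| = 1 at ω ≈ 36.5 rad/s.
∠G(j36.5) = −90° − arctan(36.5/12) ≈ -161.79°
PM = 180° + (-161.79°) = 18.21°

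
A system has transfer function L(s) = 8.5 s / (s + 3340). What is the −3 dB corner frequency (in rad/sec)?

For a single-pole high-pass, the −3 dB point is at the pole: ω = 3340 rad/sec.

3340 rad/sec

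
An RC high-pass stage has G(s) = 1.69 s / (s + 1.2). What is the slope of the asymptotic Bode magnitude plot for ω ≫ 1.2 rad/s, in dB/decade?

With 1 zero and 1 pole, the high-frequency asymptotic slope is 20 × (1 − 1) = 0 dB/decade.

0 dB/decade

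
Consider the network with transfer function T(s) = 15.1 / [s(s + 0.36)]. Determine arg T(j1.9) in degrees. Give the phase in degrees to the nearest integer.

-169 deg

∠(j1.9 + 0.36) = arctan(1.9/0.36) = 79.27°
∠(j1.9) = 90.00°
∠T(j1.9) = − (79.27° + 90.00°) = -169.27°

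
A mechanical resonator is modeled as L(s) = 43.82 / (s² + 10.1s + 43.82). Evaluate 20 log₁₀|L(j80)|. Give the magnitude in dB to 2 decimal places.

-43.30 dB

|(j80)² + 10.1(j80) + 43.82| = |-6356.2 + j808| = 6407
|L(j80)| = 43.82 / 6407 = 0.006839
20 log₁₀(0.006839) = -43.300 dB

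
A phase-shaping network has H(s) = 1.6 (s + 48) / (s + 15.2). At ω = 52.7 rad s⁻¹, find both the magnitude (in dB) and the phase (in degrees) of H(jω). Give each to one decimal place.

|j52.7 + 48| = √(52.7² + 48²) = 71.28
|j52.7 + 15.2| = √(52.7² + 15.2²) = 54.85
|H(j52.7)| = 1.6 × 71.28 / 54.85 = 2.0794
20 log₁₀(2.0794) = 6.36 dB
∠(j52.7 + 48) = arctan(52.7/48) = 47.67°
∠(j52.7 + 15.2) = arctan(52.7/15.2) = 73.91°
∠H(j52.7) = 47.67° − 73.91° = -26.24°

|H| = 6.4 dB, ∠H = -26.2 deg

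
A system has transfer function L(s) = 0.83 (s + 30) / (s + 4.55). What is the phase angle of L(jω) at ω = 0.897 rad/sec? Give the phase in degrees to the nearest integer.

∠(j0.897 + 30) = arctan(0.897/30) = 1.71°
∠(j0.897 + 4.55) = arctan(0.897/4.55) = 11.15°
∠L(j0.897) = 1.71° − 11.15° = -9.44°

-9 deg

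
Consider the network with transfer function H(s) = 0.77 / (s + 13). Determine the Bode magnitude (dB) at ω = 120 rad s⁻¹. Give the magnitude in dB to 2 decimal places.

-43.90 dB

|j120 + 13| = √(120² + 13²) = 120.7
|H(j120)| = 0.77 / 120.7 = 0.0063793
20 log₁₀(0.0063793) = -43.904 dB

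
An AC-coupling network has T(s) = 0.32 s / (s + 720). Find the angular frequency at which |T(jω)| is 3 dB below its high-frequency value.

720 rad/sec

For a single-pole high-pass, the −3 dB point is at the pole: ω = 720 rad/sec.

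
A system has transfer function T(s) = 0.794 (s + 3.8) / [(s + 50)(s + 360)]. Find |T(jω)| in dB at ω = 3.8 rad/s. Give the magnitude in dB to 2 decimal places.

|j3.8 + 3.8| = √(3.8² + 3.8²) = 5.374
|j3.8 + 50| = √(3.8² + 50²) = 50.14
|j3.8 + 360| = √(3.8² + 360²) = 360
|T(j3.8)| = 0.794 × 5.374 / (50.14 × 360) = 0.00023636
20 log₁₀(0.00023636) = -72.529 dB

-72.53 dB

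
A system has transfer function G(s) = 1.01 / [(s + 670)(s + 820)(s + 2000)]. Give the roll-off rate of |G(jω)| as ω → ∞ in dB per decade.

-60 dB/decade

With 0 zeros and 3 poles, the high-frequency asymptotic slope is 20 × (0 − 3) = -60 dB/decade.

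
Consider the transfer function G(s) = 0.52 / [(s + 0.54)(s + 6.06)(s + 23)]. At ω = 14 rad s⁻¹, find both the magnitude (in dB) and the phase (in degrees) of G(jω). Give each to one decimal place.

|G| = -80.9 dB, ∠G = -185.7°

|j14 + 0.54| = √(14² + 0.54²) = 14.01
|j14 + 6.06| = √(14² + 6.06²) = 15.26
|j14 + 23| = √(14² + 23²) = 26.93
|G(j14)| = 0.52 / (14.01 × 15.26 × 26.93) = 9.0357e-05
20 log₁₀(9.0357e-05) = -80.88 dB
∠(j14 + 0.54) = arctan(14/0.54) = 87.79°
∠(j14 + 6.06) = arctan(14/6.06) = 66.59°
∠(j14 + 23) = arctan(14/23) = 31.33°
∠G(j14) = − (87.79° + 66.59° + 31.33°) = -185.71°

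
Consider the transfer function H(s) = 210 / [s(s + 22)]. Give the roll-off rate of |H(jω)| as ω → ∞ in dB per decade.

-40 dB/decade

With 0 zeros and 2 poles, the high-frequency asymptotic slope is 20 × (0 − 2) = -40 dB/decade.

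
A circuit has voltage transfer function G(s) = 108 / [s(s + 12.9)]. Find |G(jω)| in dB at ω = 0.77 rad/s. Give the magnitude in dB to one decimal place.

|j0.77 + 12.9| = √(0.77² + 12.9²) = 12.92
|j0.77| = 0.77
|G(j0.77)| = 108 / (12.92 × 0.77) = 10.854
20 log₁₀(10.854) = 20.71 dB

20.7 dB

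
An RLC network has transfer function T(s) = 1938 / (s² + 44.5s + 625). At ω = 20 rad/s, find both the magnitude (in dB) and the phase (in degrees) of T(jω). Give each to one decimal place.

|(j20)² + 44.5(j20) + 625| = |225 + j890| = 918
|T(j20)| = 1938 / 918 = 2.1111
20 log₁₀(2.1111) = 6.49 dB
∠[(j20)² + 44.5(j20) + 625] = ∠[225 + j890] = 75.81°
∠T(j20) = −75.81° = -75.81°

|T| = 6.5 dB, ∠T = -75.8°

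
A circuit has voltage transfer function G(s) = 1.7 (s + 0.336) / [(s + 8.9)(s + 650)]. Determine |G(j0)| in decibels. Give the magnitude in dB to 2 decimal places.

-80.11 dB

G(0) = 1.7 × 0.336 / (8.9 × 650) = 9.8738e-05
20 log₁₀(9.8738e-05) = -80.110 dB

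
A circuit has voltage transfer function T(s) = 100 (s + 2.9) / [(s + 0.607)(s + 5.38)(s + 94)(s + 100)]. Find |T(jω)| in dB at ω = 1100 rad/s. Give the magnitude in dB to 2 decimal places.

|j1100 + 2.9| = √(1100² + 2.9²) = 1100
|j1100 + 0.607| = √(1100² + 0.607²) = 1100
|j1100 + 5.38| = √(1100² + 5.38²) = 1100
|j1100 + 94| = √(1100² + 94²) = 1104
|j1100 + 100| = √(1100² + 100²) = 1105
|T(j1100)| = 100 × 1100 / (1100 × 1100 × 1104 × 1105) = 7.4551e-08
20 log₁₀(7.4551e-08) = -142.551 dB

-142.55 dB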